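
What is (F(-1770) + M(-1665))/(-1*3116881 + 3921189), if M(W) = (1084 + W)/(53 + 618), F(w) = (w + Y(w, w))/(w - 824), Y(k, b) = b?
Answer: 434113/699978796396 ≈ 6.2018e-7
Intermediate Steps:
F(w) = 2*w/(-824 + w) (F(w) = (w + w)/(w - 824) = (2*w)/(-824 + w) = 2*w/(-824 + w))
M(W) = 1084/671 + W/671 (M(W) = (1084 + W)/671 = (1084 + W)*(1/671) = 1084/671 + W/671)
(F(-1770) + M(-1665))/(-1*3116881 + 3921189) = (2*(-1770)/(-824 - 1770) + (1084/671 + (1/671)*(-1665)))/(-1*3116881 + 3921189) = (2*(-1770)/(-2594) + (1084/671 - 1665/671))/(-3116881 + 3921189) = (2*(-1770)*(-1/2594) - 581/671)/804308 = (1770/1297 - 581/671)*(1/804308) = (434113/870287)*(1/804308) = 434113/699978796396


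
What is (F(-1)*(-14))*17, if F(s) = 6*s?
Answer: 1428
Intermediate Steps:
(F(-1)*(-14))*17 = ((6*(-1))*(-14))*17 = -6*(-14)*17 = 84*17 = 1428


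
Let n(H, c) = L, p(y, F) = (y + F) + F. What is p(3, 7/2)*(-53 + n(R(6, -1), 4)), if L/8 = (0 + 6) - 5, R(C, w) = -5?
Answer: -450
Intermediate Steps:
L = 8 (L = 8*((0 + 6) - 5) = 8*(6 - 5) = 8*1 = 8)
p(y, F) = y + 2*F (p(y, F) = (F + y) + F = y + 2*F)
n(H, c) = 8
p(3, 7/2)*(-53 + n(R(6, -1), 4)) = (3 + 2*(7/2))*(-53 + 8) = (3 + 2*(7*(½)))*(-45) = (3 + 2*(7/2))*(-45) = (3 + 7)*(-45) = 10*(-45) = -450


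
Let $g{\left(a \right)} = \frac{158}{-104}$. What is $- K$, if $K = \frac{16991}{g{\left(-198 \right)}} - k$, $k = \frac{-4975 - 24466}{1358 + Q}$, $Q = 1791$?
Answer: $\frac{2779916429}{248771} \approx 11175.0$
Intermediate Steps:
$g{\left(a \right)} = - \frac{79}{52}$ ($g{\left(a \right)} = 158 \left(- \frac{1}{104}\right) = - \frac{79}{52}$)
$k = - \frac{29441}{3149}$ ($k = \frac{-4975 - 24466}{1358 + 1791} = - \frac{29441}{3149} \approx -9.3493$)
$K = - \frac{2779916429}{248771}$ ($K = \frac{16991}{- \frac{79}{52}} - - \frac{29441}{3149} = 16991 \left(- \frac{52}{79}\right) + \frac{29441}{3149} = - \frac{883532}{79} + \frac{29441}{3149} = - \frac{2779916429}{248771} \approx -11175.0$)
$- K = \left(-1\right) \left(- \frac{2779916429}{248771}\right) = \frac{2779916429}{248771}$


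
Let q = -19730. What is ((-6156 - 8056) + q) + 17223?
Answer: -16719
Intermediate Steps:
((-6156 - 8056) + q) + 17223 = ((-6156 - 8056) - 19730) + 17223 = (-14212 - 19730) + 17223 = -33942 + 17223 = -16719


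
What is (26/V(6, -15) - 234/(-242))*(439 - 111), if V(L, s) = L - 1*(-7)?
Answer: 117752/121 ≈ 973.16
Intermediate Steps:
V(L, s) = 7 + L (V(L, s) = L + 7 = 7 + L)
(26/V(6, -15) - 234/(-242))*(439 - 111) = (26/(7 + 6) - 234/(-242))*(439 - 111) = (26/13 - 234*(-1/242))*328 = (26*(1/13) + 117/121)*328 = (2 + 117/121)*328 = (359/121)*328 = 117752/121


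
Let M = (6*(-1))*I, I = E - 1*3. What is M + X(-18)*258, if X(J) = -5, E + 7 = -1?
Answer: -1224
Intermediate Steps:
E = -8 (E = -7 - 1 = -8)
I = -11 (I = -8 - 1*3 = -8 - 3 = -11)
M = 66 (M = (6*(-1))*(-11) = -6*(-11) = 66)
M + X(-18)*258 = 66 - 5*258 = 66 - 1290 = -1224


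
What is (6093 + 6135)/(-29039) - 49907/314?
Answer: -1453088965/9118246 ≈ -159.36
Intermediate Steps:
(6093 + 6135)/(-29039) - 49907/314 = 12228*(-1/29039) - 49907*1/314 = -12228/29039 - 49907/314 = -1453088965/9118246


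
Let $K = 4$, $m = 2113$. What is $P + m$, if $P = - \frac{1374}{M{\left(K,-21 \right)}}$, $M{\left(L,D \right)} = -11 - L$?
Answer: $\frac{11023}{5} \approx 2204.6$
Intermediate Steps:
$P = \frac{458}{5}$ ($P = - \frac{1374}{-11 - 4} = - \frac{1374}{-15} = \left(-1374\right) \left(- \frac{1}{15}\right) = \frac{458}{5} \approx 91.6$)
$P + m = \frac{458}{5} + 2113 = \frac{11023}{5}$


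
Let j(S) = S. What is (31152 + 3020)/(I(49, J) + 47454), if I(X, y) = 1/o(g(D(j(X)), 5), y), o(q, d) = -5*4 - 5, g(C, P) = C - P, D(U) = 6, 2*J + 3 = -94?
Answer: 854300/1186349 ≈ 0.72011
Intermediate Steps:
J = -97/2 (J = -3/2 + (½)*(-94) = -3/2 - 47 = -97/2 ≈ -48.500)
o(q, d) = -25 (o(q, d) = -20 - 5 = -25)
I(X, y) = -1/25 (I(X, y) = 1/(-25) = -1/25)
(31152 + 3020)/(I(49, J) + 47454) = (31152 + 3020)/(-1/25 + 47454) = 34172/(1186349/25) = 34172*(25/1186349) = 854300/1186349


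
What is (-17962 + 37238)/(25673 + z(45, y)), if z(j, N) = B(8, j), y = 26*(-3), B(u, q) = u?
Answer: 316/421 ≈ 0.75059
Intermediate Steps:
y = -78
z(j, N) = 8
(-17962 + 37238)/(25673 + z(45, y)) = (-17962 + 37238)/(25673 + 8) = 19276/25681 = 19276*(1/25681) = 316/421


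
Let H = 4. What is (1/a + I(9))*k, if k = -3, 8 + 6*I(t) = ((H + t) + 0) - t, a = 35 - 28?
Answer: 11/7 ≈ 1.5714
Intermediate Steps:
a = 7
I(t) = -2/3 (I(t) = -4/3 + (((4 + t) + 0) - t)/6 = -4/3 + ((4 + t) - t)/6 = -4/3 + (1/6)*4 = -4/3 + 2/3 = -2/3)
(1/a + I(9))*k = (1/7 - 2/3)*(-3) = -11/21*(-3) = 11/7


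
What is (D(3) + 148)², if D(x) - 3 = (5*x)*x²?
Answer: 81796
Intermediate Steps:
D(x) = 3 + 5*x³ (D(x) = 3 + (5*x)*x² = 3 + 5*x³)
(D(3) + 148)² = ((3 + 5*3³) + 148)² = ((3 + 5*27) + 148)² = ((3 + 135) + 148)² = (138 + 148)² = 286² = 81796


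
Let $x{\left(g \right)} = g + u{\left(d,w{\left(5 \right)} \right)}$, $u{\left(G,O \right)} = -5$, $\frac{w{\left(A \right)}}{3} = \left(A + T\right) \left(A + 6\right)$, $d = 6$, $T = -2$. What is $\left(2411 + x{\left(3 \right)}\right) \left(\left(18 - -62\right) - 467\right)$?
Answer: $-932283$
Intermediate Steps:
$w{\left(A \right)} = 3 \left(-2 + A\right) \left(6 + A\right)$ ($w{\left(A \right)} = 3 \left(A - 2\right) \left(A + 6\right) = 3 \left(-2 + A\right) \left(6 + A\right)$)
$x{\left(g \right)} = -5 + g$ ($x{\left(g \right)} = g - 5 = -5 + g$)
$\left(2411 + x{\left(3 \right)}\right) \left(\left(18 - -62\right) - 467\right) = \left(2411 + \left(-5 + 3\right)\right) \left(\left(18 - -62\right) - 467\right) = \left(2411 - 2\right) \left(\left(18 + 62\right) - 467\right) = 2409 \left(80 - 467\right) = 2409 \left(-387\right) = -932283$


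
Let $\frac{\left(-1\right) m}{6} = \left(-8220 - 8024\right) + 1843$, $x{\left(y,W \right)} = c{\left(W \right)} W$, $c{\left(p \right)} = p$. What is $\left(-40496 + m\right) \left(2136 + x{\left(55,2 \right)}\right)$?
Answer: $98247400$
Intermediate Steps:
$x{\left(y,W \right)} = W^{2}$ ($x{\left(y,W \right)} = W W = W^{2}$)
$m = 86406$ ($m = - 6 \left(\left(-8220 - 8024\right) + 1843\right) = - 6 \left(-16244 + 1843\right) = \left(-6\right) \left(-14401\right) = 86406$)
$\left(-40496 + m\right) \left(2136 + x{\left(55,2 \right)}\right) = \left(-40496 + 86406\right) \left(2136 + 2^{2}\right) = 45910 \left(2136 + 4\right) = 45910 \cdot 2140 = 98247400$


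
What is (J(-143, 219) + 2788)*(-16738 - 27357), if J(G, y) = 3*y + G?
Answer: -145601690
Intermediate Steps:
J(G, y) = G + 3*y
(J(-143, 219) + 2788)*(-16738 - 27357) = ((-143 + 3*219) + 2788)*(-16738 - 27357) = ((-143 + 657) + 2788)*(-44095) = (514 + 2788)*(-44095) = 3302*(-44095) = -145601690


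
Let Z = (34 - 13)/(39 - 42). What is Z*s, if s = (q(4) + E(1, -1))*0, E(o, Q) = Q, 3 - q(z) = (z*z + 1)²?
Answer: 0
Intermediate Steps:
q(z) = 3 - (1 + z²)² (q(z) = 3 - (z*z + 1)² = 3 - (z² + 1)² = 3 - (1 + z²)²)
s = 0 (s = ((3 - (1 + 4²)²) - 1)*0 = ((3 - (1 + 16)²) - 1)*0 = ((3 - 1*17²) - 1)*0 = ((3 - 1*289) - 1)*0 = ((3 - 289) - 1)*0 = (-286 - 1)*0 = -287*0 = 0)
Z = -7 (Z = 21/(-3) = 21*(-⅓) = -7)
Z*s = -7*0 = 0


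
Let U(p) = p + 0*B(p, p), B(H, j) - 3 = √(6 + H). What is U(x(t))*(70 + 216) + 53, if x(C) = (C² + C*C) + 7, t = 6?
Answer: 22647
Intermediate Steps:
B(H, j) = 3 + √(6 + H)
x(C) = 7 + 2*C² (x(C) = (C² + C²) + 7 = 2*C² + 7 = 7 + 2*C²)
U(p) = p (U(p) = p + 0*(3 + √(6 + p)) = p + 0 = p)
U(x(t))*(70 + 216) + 53 = (7 + 2*6²)*(70 + 216) + 53 = (7 + 2*36)*286 + 53 = (7 + 72)*286 + 53 = 79*286 + 53 = 22594 + 53 = 22647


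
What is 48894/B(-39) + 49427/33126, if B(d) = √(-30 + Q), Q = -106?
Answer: 49427/33126 - 24447*I*√34/34 ≈ 1.4921 - 4192.6*I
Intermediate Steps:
B(d) = 2*I*√34 (B(d) = √(-30 - 106) = √(-136) = 2*I*√34)
48894/B(-39) + 49427/33126 = 48894/((2*I*√34)) + 49427/33126 = 48894*(-I*√34/68) + 49427*(1/33126) = -24447*I*√34/34 + 49427/33126 = 49427/33126 - 24447*I*√34/34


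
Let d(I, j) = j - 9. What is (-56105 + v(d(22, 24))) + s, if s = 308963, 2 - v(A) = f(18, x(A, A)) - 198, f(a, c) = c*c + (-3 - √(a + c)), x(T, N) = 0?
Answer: 253061 + 3*√2 ≈ 2.5307e+5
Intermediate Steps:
f(a, c) = -3 + c² - √(a + c) (f(a, c) = c² + (-3 - √(a + c)) = -3 + c² - √(a + c))
d(I, j) = -9 + j
v(A) = 203 + 3*√2 (v(A) = 2 - ((-3 + 0² - √(18 + 0)) - 198) = 2 - ((-3 + 0 - √18) - 198) = 2 - ((-3 + 0 - 3*√2) - 198) = 2 - ((-3 - 3*√2) - 198) = 2 - (-201 - 3*√2) = 2 + (201 + 3*√2) = 203 + 3*√2)
(-56105 + v(d(22, 24))) + s = (-56105 + (203 + 3*√2)) + 308963 = (-55902 + 3*√2) + 308963 = 253061 + 3*√2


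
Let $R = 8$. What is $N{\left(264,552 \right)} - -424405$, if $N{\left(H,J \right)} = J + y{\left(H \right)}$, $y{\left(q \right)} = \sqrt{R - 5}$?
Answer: $424957 + \sqrt{3} \approx 4.2496 \cdot 10^{5}$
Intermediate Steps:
$y{\left(q \right)} = \sqrt{3}$ ($y{\left(q \right)} = \sqrt{8 - 5} = \sqrt{3}$)
$N{\left(H,J \right)} = J + \sqrt{3}$
$N{\left(264,552 \right)} - -424405 = \left(552 + \sqrt{3}\right) - -424405 = \left(552 + \sqrt{3}\right) + 424405 = 424957 + \sqrt{3}$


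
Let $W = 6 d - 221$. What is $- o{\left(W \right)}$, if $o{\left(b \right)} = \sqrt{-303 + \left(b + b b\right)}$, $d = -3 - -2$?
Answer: $- \sqrt{50999} \approx -225.83$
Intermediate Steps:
$d = -1$ ($d = -3 + 2 = -1$)
$W = -227$ ($W = 6 \left(-1\right) - 221 = -6 - 221 = -227$)
$o{\left(b \right)} = \sqrt{-303 + b + b^{2}}$ ($o{\left(b \right)} = \sqrt{-303 + \left(b + b^{2}\right)} = \sqrt{-303 + b + b^{2}}$)
$- o{\left(W \right)} = - \sqrt{-303 - 227 + \left(-227\right)^{2}} = - \sqrt{-303 - 227 + 51529} = - \sqrt{50999}$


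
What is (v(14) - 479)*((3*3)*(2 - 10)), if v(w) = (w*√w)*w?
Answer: 34488 - 14112*√14 ≈ -18314.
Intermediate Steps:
v(w) = w^(5/2) (v(w) = w^(3/2)*w = w^(5/2))
(v(14) - 479)*((3*3)*(2 - 10)) = (14^(5/2) - 479)*((3*3)*(2 - 10)) = (196*√14 - 479)*(9*(-8)) = (-479 + 196*√14)*(-72) = 34488 - 14112*√14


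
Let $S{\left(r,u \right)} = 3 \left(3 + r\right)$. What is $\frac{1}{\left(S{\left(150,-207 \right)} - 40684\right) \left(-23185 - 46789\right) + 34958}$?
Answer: $\frac{1}{2814739108} \approx 3.5527 \cdot 10^{-10}$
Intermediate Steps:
$S{\left(r,u \right)} = 9 + 3 r$
$\frac{1}{\left(S{\left(150,-207 \right)} - 40684\right) \left(-23185 - 46789\right) + 34958} = \frac{1}{\left(\left(9 + 3 \cdot 150\right) - 40684\right) \left(-23185 - 46789\right) + 34958} = \frac{1}{\left(\left(9 + 450\right) - 40684\right) \left(-69974\right) + 34958} = \frac{1}{\left(459 - 40684\right) \left(-69974\right) + 34958} = \frac{1}{\left(-40225\right) \left(-69974\right) + 34958} = \frac{1}{2814704150 + 34958} = \frac{1}{2814739108}$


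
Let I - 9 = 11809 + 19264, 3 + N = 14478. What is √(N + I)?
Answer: √45557 ≈ 213.44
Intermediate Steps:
N = 14475 (N = -3 + 14478 = 14475)
I = 31082 (I = 9 + (11809 + 19264) = 9 + 31073 = 31082)
√(N + I) = √(14475 + 31082) = √45557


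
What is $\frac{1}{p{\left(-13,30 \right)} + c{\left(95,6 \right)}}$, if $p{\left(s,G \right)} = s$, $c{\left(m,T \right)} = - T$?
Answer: $- \frac{1}{19} \approx -0.052632$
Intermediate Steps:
$\frac{1}{p{\left(-13,30 \right)} + c{\left(95,6 \right)}} = \frac{1}{-13 - 6} = \frac{1}{-19} = - \frac{1}{19}$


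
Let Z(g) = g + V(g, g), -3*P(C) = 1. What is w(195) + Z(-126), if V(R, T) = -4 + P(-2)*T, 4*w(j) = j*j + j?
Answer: 9467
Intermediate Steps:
P(C) = -⅓ (P(C) = -⅓*1 = -⅓)
w(j) = j/4 + j²/4 (w(j) = (j*j + j)/4 = (j² + j)/4 = (j + j²)/4 = j/4 + j²/4)
V(R, T) = -4 - T/3
Z(g) = -4 + 2*g/3 (Z(g) = g + (-4 - g/3) = -4 + 2*g/3)
w(195) + Z(-126) = (¼)*195*(1 + 195) + (-4 + (⅔)*(-126)) = (¼)*195*196 + (-4 - 84) = 9555 - 88 = 9467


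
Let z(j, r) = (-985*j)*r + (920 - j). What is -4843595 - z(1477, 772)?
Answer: 1118297302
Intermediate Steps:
z(j, r) = 920 - j - 985*j*r (z(j, r) = -985*j*r + (920 - j) = 920 - j - 985*j*r)
-4843595 - z(1477, 772) = -4843595 - (920 - 1*1477 - 985*1477*772) = -4843595 - (920 - 1477 - 1123140340) = -4843595 - 1*(-1123140897) = -4843595 + 1123140897 = 1118297302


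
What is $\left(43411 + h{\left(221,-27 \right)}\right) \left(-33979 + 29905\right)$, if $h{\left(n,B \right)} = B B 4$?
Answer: $-188736198$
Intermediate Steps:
$h{\left(n,B \right)} = 4 B^{2}$ ($h{\left(n,B \right)} = B^{2} \cdot 4 = 4 B^{2}$)
$\left(43411 + h{\left(221,-27 \right)}\right) \left(-33979 + 29905\right) = \left(43411 + 4 \left(-27\right)^{2}\right) \left(-33979 + 29905\right) = \left(43411 + 4 \cdot 729\right) \left(-4074\right) = \left(43411 + 2916\right) \left(-4074\right) = 46327 \left(-4074\right) = -188736198$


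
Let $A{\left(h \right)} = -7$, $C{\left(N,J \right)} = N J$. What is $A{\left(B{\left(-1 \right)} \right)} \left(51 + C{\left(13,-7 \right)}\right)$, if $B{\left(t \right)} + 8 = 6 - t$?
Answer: $280$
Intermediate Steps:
$C{\left(N,J \right)} = J N$
$B{\left(t \right)} = -2 - t$ ($B{\left(t \right)} = -8 - \left(-6 + t\right) = -2 - t$)
$A{\left(B{\left(-1 \right)} \right)} \left(51 + C{\left(13,-7 \right)}\right) = - 7 \left(51 - 91\right) = \left(-7\right) \left(-40\right) = 280$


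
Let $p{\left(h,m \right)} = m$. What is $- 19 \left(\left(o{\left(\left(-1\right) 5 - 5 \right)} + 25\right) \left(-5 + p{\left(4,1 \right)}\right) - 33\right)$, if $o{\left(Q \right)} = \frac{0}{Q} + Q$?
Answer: $1767$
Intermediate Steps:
$o{\left(Q \right)} = Q$ ($o{\left(Q \right)} = 0 + Q = Q$)
$- 19 \left(\left(o{\left(\left(-1\right) 5 - 5 \right)} + 25\right) \left(-5 + p{\left(4,1 \right)}\right) - 33\right) = - 19 \left(\left(\left(\left(-1\right) 5 - 5\right) + 25\right) \left(-5 + 1\right) - 33\right) = - 19 \left(\left(\left(-5 - 5\right) + 25\right) \left(-4\right) - 33\right) = - 19 \left(\left(-10 + 25\right) \left(-4\right) - 33\right) = - 19 \left(15 \left(-4\right) - 33\right) = - 19 \left(-60 - 33\right) = \left(-19\right) \left(-93\right) = 1767$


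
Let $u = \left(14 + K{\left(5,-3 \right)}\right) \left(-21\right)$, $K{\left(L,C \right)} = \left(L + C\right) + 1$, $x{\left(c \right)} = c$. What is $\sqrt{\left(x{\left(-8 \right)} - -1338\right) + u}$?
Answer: $\sqrt{973} \approx 31.193$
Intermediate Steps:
$K{\left(L,C \right)} = 1 + C + L$ ($K{\left(L,C \right)} = \left(C + L\right) + 1 = 1 + C + L$)
$u = -357$ ($u = \left(14 + \left(1 - 3 + 5\right)\right) \left(-21\right) = \left(14 + 3\right) \left(-21\right) = 17 \left(-21\right) = -357$)
$\sqrt{\left(x{\left(-8 \right)} - -1338\right) + u} = \sqrt{\left(-8 - -1338\right) - 357} = \sqrt{\left(-8 + 1338\right) - 357} = \sqrt{1330 - 357} = \sqrt{973}$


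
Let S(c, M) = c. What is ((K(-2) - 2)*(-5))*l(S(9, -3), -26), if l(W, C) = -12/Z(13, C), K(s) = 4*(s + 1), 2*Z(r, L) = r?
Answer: -720/13 ≈ -55.385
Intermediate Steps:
Z(r, L) = r/2
K(s) = 4 + 4*s (K(s) = 4*(1 + s) = 4 + 4*s)
l(W, C) = -24/13 (l(W, C) = -12/((1/2)*13) = -12/13/2 = -12*2/13 = -24/13)
((K(-2) - 2)*(-5))*l(S(9, -3), -26) = (((4 + 4*(-2)) - 2)*(-5))*(-24/13) = (((4 - 8) - 2)*(-5))*(-24/13) = ((-4 - 2)*(-5))*(-24/13) = -6*(-5)*(-24/13) = 30*(-24/13) = -720/13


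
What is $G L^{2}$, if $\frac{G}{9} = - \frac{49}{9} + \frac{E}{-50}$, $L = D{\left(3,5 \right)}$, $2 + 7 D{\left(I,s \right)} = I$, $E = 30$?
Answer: $- \frac{272}{245} \approx -1.1102$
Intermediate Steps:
$D{\left(I,s \right)} = - \frac{2}{7} + \frac{I}{7}$
$L = \frac{1}{7}$ ($L = - \frac{2}{7} + \frac{1}{7} \cdot 3 = - \frac{2}{7} + \frac{3}{7} = \frac{1}{7} \approx 0.14286$)
$G = - \frac{272}{5}$ ($G = 9 \left(- \frac{49}{9} + \frac{30}{-50}\right) = 9 \left(\left(-49\right) \frac{1}{9} + 30 \left(- \frac{1}{50}\right)\right) = 9 \left(- \frac{49}{9} - \frac{3}{5}\right) = 9 \left(- \frac{272}{45}\right) = - \frac{272}{5} \approx -54.4$)
$G L^{2} = - \frac{272}{5 \cdot 49} = \left(- \frac{272}{5}\right) \frac{1}{49} = - \frac{272}{245}$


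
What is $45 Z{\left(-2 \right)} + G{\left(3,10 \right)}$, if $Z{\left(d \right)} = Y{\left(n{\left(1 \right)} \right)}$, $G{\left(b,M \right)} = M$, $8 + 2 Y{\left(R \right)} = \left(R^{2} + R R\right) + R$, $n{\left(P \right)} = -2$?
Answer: $-35$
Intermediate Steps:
$Y{\left(R \right)} = -4 + R^{2} + \frac{R}{2}$ ($Y{\left(R \right)} = -4 + \frac{\left(R^{2} + R R\right) + R}{2} = -4 + \frac{\left(R^{2} + R^{2}\right) + R}{2} = -4 + \frac{2 R^{2} + R}{2} = -4 + \frac{R + 2 R^{2}}{2} = -4 + \left(R^{2} + \frac{R}{2}\right) = -4 + R^{2} + \frac{R}{2}$)
$Z{\left(d \right)} = -1$ ($Z{\left(d \right)} = -4 + \left(-2\right)^{2} + \frac{1}{2} \left(-2\right) = -4 + 4 - 1 = -1$)
$45 Z{\left(-2 \right)} + G{\left(3,10 \right)} = 45 \left(-1\right) + 10 = -45 + 10 = -35$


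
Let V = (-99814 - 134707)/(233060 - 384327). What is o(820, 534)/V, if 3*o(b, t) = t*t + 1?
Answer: 43134843919/703563 ≈ 61309.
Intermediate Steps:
o(b, t) = 1/3 + t**2/3 (o(b, t) = (t*t + 1)/3 = (t**2 + 1)/3 = (1 + t**2)/3 = 1/3 + t**2/3)
V = 234521/151267 (V = -234521/(-151267) = -234521*(-1/151267) = 234521/151267 ≈ 1.5504)
o(820, 534)/V = (1/3 + (1/3)*534**2)/(234521/151267) = (1/3 + (1/3)*285156)*(151267/234521) = (1/3 + 95052)*(151267/234521) = (285157/3)*(151267/234521) = 43134843919/703563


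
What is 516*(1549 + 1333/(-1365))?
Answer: 363444944/455 ≈ 7.9878e+5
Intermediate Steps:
516*(1549 + 1333/(-1365)) = 516*(1549 + 1333*(-1/1365)) = 516*(1549 - 1333/1365) = 516*(2113052/1365) = 363444944/455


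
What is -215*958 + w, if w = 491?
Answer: -205479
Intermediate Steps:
-215*958 + w = -215*958 + 491 = -205970 + 491 = -205479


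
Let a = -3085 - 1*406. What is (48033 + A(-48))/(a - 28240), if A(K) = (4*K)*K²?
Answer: 131445/10577 ≈ 12.427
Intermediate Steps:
A(K) = 4*K³
a = -3491 (a = -3085 - 406 = -3491)
(48033 + A(-48))/(a - 28240) = (48033 + 4*(-48)³)/(-3491 - 28240) = (48033 + 4*(-110592))/(-31731) = (48033 - 442368)*(-1/31731) = -394335*(-1/31731) = 131445/10577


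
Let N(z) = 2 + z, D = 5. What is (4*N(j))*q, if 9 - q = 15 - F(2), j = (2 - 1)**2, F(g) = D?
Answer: -12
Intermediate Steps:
F(g) = 5
j = 1 (j = 1**2 = 1)
q = -1 (q = 9 - (15 - 1*5) = 9 - (15 - 5) = 9 - 1*10 = 9 - 10 = -1)
(4*N(j))*q = (4*(2 + 1))*(-1) = (4*3)*(-1) = 12*(-1) = -12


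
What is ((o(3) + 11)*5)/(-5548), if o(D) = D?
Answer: -35/2774 ≈ -0.012617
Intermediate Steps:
((o(3) + 11)*5)/(-5548) = ((3 + 11)*5)/(-5548) = -7*5/2774 = -1/5548*70 = -35/2774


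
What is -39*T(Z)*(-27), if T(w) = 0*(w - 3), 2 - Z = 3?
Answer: 0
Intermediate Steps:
Z = -1 (Z = 2 - 1*3 = 2 - 3 = -1)
T(w) = 0 (T(w) = 0*(-3 + w) = 0)
-39*T(Z)*(-27) = -39*0*(-27) = 0*(-27) = 0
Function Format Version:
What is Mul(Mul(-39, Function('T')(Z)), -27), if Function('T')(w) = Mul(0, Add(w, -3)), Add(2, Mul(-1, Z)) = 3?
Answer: 0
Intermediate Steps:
Z = -1 (Z = Add(2, Mul(-1, 3)) = Add(2, -3) = -1)
Function('T')(w) = 0 (Function('T')(w) = Mul(0, Add(-3, w)) = 0)
Mul(Mul(-39, Function('T')(Z)), -27) = Mul(Mul(-39, 0), -27) = Mul(0, -27) = 0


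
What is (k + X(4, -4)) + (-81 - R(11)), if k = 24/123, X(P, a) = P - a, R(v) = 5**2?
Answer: -4010/41 ≈ -97.805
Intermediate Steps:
R(v) = 25
k = 8/41 (k = 24*(1/123) = 8/41 ≈ 0.19512)
(k + X(4, -4)) + (-81 - R(11)) = (8/41 + (4 - 1*(-4))) + (-81 - 1*25) = (8/41 + (4 + 4)) + (-81 - 25) = (8/41 + 8) - 106 = 336/41 - 106 = -4010/41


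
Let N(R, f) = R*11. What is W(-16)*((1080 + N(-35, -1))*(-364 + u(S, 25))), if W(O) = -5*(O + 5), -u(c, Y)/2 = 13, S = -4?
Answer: -14907750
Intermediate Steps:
N(R, f) = 11*R
u(c, Y) = -26 (u(c, Y) = -2*13 = -26)
W(O) = -25 - 5*O (W(O) = -5*(5 + O) = -25 - 5*O)
W(-16)*((1080 + N(-35, -1))*(-364 + u(S, 25))) = (-25 - 5*(-16))*((1080 + 11*(-35))*(-364 - 26)) = (-25 + 80)*((1080 - 385)*(-390)) = 55*(695*(-390)) = 55*(-271050) = -14907750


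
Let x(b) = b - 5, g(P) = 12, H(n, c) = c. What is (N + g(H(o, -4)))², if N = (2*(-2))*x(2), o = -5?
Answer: 576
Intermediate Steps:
x(b) = -5 + b
N = 12 (N = (2*(-2))*(-5 + 2) = -4*(-3) = 12)
(N + g(H(o, -4)))² = (12 + 12)² = 24² = 576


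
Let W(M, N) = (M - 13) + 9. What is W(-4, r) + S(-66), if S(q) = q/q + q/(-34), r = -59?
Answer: -86/17 ≈ -5.0588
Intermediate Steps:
W(M, N) = -4 + M (W(M, N) = (-13 + M) + 9 = -4 + M)
S(q) = 1 - q/34 (S(q) = 1 + q*(-1/34) = 1 - q/34)
W(-4, r) + S(-66) = (-4 - 4) + (1 - 1/34*(-66)) = -8 + (1 + 33/17) = -8 + 50/17 = -86/17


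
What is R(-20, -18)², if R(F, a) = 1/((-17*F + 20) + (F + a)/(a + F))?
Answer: 1/130321 ≈ 7.6734e-6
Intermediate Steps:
R(F, a) = 1/(21 - 17*F) (R(F, a) = 1/((20 - 17*F) + (F + a)/(F + a)) = 1/((20 - 17*F) + 1) = 1/(21 - 17*F))
R(-20, -18)² = (-1/(-21 + 17*(-20)))² = (-1/(-21 - 340))² = (-1/(-361))² = (-1*(-1/361))² = (1/361)² = 1/130321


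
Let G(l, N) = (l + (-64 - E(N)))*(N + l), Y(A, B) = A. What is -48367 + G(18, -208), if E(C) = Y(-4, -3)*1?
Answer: -40387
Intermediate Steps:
E(C) = -4 (E(C) = -4*1 = -4)
G(l, N) = (-60 + l)*(N + l) (G(l, N) = (l + (-64 - 1*(-4)))*(N + l) = (l + (-64 + 4))*(N + l) = (l - 60)*(N + l) = (-60 + l)*(N + l))
-48367 + G(18, -208) = -48367 + (18² - 60*(-208) - 60*18 - 208*18) = -48367 + (324 + 12480 - 1080 - 3744) = -48367 + 7980 = -40387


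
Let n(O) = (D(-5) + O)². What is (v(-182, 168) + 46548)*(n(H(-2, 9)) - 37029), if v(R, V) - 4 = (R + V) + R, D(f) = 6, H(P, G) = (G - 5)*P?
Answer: -1716330900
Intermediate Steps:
H(P, G) = P*(-5 + G) (H(P, G) = (-5 + G)*P = P*(-5 + G))
n(O) = (6 + O)²
v(R, V) = 4 + V + 2*R (v(R, V) = 4 + ((R + V) + R) = 4 + (V + 2*R) = 4 + V + 2*R)
(v(-182, 168) + 46548)*(n(H(-2, 9)) - 37029) = ((4 + 168 + 2*(-182)) + 46548)*((6 - 2*(-5 + 9))² - 37029) = ((4 + 168 - 364) + 46548)*((6 - 2*4)² - 37029) = (-192 + 46548)*((6 - 8)² - 37029) = 46356*((-2)² - 37029) = 46356*(4 - 37029) = 46356*(-37025) = -1716330900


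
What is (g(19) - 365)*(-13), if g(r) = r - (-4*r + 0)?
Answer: 3510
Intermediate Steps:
g(r) = 5*r (g(r) = r - (-4)*r = r + 4*r = 5*r)
(g(19) - 365)*(-13) = (5*19 - 365)*(-13) = (95 - 365)*(-13) = -270*(-13) = 3510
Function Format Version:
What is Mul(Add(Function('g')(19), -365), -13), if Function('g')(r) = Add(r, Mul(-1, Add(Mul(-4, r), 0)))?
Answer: 3510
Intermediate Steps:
Function('g')(r) = Mul(5, r) (Function('g')(r) = Add(r, Mul(-1, Mul(-4, r))) = Add(r, Mul(4, r)) = Mul(5, r))
Mul(Add(Function('g')(19), -365), -13) = Mul(Add(Mul(5, 19), -365), -13) = Mul(Add(95, -365), -13) = Mul(-270, -13) = 3510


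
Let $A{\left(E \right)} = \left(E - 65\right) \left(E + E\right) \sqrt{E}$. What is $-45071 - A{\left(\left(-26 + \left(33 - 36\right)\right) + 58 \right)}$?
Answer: $-45071 + 2088 \sqrt{29} \approx -33827.0$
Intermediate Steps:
$A{\left(E \right)} = 2 E^{\frac{3}{2}} \left(-65 + E\right)$ ($A{\left(E \right)} = \left(-65 + E\right) 2 E \sqrt{E} = 2 E \left(-65 + E\right) \sqrt{E} = 2 E^{\frac{3}{2}} \left(-65 + E\right)$)
$-45071 - A{\left(\left(-26 + \left(33 - 36\right)\right) + 58 \right)} = -45071 - 2 \left(\left(-26 + \left(33 - 36\right)\right) + 58\right)^{\frac{3}{2}} \left(-65 + \left(\left(-26 + \left(33 - 36\right)\right) + 58\right)\right) = -45071 - 2 \left(\left(-26 - 3\right) + 58\right)^{\frac{3}{2}} \left(-65 + \left(\left(-26 - 3\right) + 58\right)\right) = -45071 - 2 \left(-29 + 58\right)^{\frac{3}{2}} \left(-65 + \left(-29 + 58\right)\right) = -45071 - 2 \cdot 29^{\frac{3}{2}} \left(-65 + 29\right) = -45071 - 2 \cdot 29 \sqrt{29} \left(-36\right) = -45071 - - 2088 \sqrt{29} = -45071 + 2088 \sqrt{29}$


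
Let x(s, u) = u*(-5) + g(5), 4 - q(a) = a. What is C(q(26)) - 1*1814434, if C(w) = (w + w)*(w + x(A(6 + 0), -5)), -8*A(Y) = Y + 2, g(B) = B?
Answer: -1814786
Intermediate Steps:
q(a) = 4 - a
A(Y) = -¼ - Y/8 (A(Y) = -(Y + 2)/8 = -(2 + Y)/8 = -¼ - Y/8)
x(s, u) = 5 - 5*u (x(s, u) = u*(-5) + 5 = -5*u + 5 = 5 - 5*u)
C(w) = 2*w*(30 + w) (C(w) = (w + w)*(w + (5 - 5*(-5))) = (2*w)*(w + (5 + 25)) = (2*w)*(w + 30) = (2*w)*(30 + w) = 2*w*(30 + w))
C(q(26)) - 1*1814434 = 2*(4 - 1*26)*(30 + (4 - 1*26)) - 1*1814434 = 2*(4 - 26)*(30 + (4 - 26)) - 1814434 = 2*(-22)*(30 - 22) - 1814434 = 2*(-22)*8 - 1814434 = -352 - 1814434 = -1814786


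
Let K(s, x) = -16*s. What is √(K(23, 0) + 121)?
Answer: I*√247 ≈ 15.716*I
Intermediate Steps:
√(K(23, 0) + 121) = √(-16*23 + 121) = √(-368 + 121) = √(-247) = I*√247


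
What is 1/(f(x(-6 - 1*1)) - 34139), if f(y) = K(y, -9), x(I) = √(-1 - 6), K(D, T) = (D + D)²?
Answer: -1/34167 ≈ -2.9268e-5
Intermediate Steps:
K(D, T) = 4*D² (K(D, T) = (2*D)² = 4*D²)
x(I) = I*√7 (x(I) = √(-7) = I*√7)
f(y) = 4*y²
1/(f(x(-6 - 1*1)) - 34139) = 1/(4*(I*√7)² - 34139) = 1/(4*(-7) - 34139) = 1/(-28 - 34139) = 1/(-34167) = -1/34167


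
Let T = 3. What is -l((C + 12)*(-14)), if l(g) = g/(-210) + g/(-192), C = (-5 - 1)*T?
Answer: 67/80 ≈ 0.83750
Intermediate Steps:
C = -18 (C = (-5 - 1)*3 = -6*3 = -18)
l(g) = -67*g/6720 (l(g) = g*(-1/210) + g*(-1/192) = -g/210 - g/192 = -67*g/6720)
-l((C + 12)*(-14)) = -(-67)*(-18 + 12)*(-14)/6720 = -(-67)*(-6*(-14))/6720 = -(-67)*84/6720 = -1*(-67/80) = 67/80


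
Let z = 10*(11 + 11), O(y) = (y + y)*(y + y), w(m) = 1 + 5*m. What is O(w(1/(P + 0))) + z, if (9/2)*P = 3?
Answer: 509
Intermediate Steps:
P = ⅔ (P = (2/9)*3 = ⅔ ≈ 0.66667)
O(y) = 4*y² (O(y) = (2*y)*(2*y) = 4*y²)
z = 220 (z = 10*22 = 220)
O(w(1/(P + 0))) + z = 4*(1 + 5/(⅔ + 0))² + 220 = 4*(1 + 5/(⅔))² + 220 = 4*(1 + 5*(3/2))² + 220 = 4*(1 + 15/2)² + 220 = 4*(17/2)² + 220 = 4*(289/4) + 220 = 289 + 220 = 509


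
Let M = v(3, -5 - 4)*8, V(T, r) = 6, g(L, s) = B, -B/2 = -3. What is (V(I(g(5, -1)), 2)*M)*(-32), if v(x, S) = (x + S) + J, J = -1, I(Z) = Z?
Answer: 10752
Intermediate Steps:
B = 6 (B = -2*(-3) = 6)
g(L, s) = 6
v(x, S) = -1 + S + x (v(x, S) = (x + S) - 1 = (S + x) - 1 = -1 + S + x)
M = -56 (M = (-1 + (-5 - 4) + 3)*8 = (-1 - 9 + 3)*8 = -7*8 = -56)
(V(I(g(5, -1)), 2)*M)*(-32) = (6*(-56))*(-32) = -336*(-32) = 10752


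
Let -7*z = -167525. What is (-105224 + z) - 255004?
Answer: -2354071/7 ≈ -3.3630e+5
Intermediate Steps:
z = 167525/7 (z = -1/7*(-167525) = 167525/7 ≈ 23932.)
(-105224 + z) - 255004 = (-105224 + 167525/7) - 255004 = -569043/7 - 255004 = -2354071/7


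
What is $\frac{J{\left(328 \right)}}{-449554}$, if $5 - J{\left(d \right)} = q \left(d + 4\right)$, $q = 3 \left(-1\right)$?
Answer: $- \frac{143}{64222} \approx -0.0022267$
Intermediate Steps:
$q = -3$
$J{\left(d \right)} = 17 + 3 d$ ($J{\left(d \right)} = 5 - - 3 \left(d + 4\right) = 5 - - 3 \left(4 + d\right) = 5 - \left(-12 - 3 d\right) = 5 + \left(12 + 3 d\right) = 17 + 3 d$)
$\frac{J{\left(328 \right)}}{-449554} = \frac{17 + 3 \cdot 328}{-449554} = \left(17 + 984\right) \left(- \frac{1}{449554}\right) = 1001 \left(- \frac{1}{449554}\right) = - \frac{143}{64222}$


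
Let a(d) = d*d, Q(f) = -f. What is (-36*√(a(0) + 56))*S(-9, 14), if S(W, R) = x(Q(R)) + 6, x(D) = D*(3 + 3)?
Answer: 5616*√14 ≈ 21013.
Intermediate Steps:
a(d) = d²
x(D) = 6*D (x(D) = D*6 = 6*D)
S(W, R) = 6 - 6*R (S(W, R) = 6*(-R) + 6 = -6*R + 6 = 6 - 6*R)
(-36*√(a(0) + 56))*S(-9, 14) = (-36*√(0² + 56))*(6 - 6*14) = (-36*√(0 + 56))*(6 - 84) = -72*√14*(-78) = 5616*√14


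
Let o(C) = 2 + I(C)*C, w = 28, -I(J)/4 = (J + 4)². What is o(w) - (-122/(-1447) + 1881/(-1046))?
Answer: -173581777337/1513562 ≈ -1.1468e+5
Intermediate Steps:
I(J) = -4*(4 + J)² (I(J) = -4*(J + 4)² = -4*(4 + J)²)
o(C) = 2 - 4*C*(4 + C)² (o(C) = 2 + (-4*(4 + C)²)*C = 2 - 4*C*(4 + C)²)
o(w) - (-122/(-1447) + 1881/(-1046)) = (2 - 4*28*(4 + 28)²) - (-122/(-1447) + 1881/(-1046)) = (2 - 4*28*32²) - (-122*(-1/1447) + 1881*(-1/1046)) = (2 - 4*28*1024) - (122/1447 - 1881/1046) = (2 - 114688) - 1*(-2594195/1513562) = -114686 + 2594195/1513562 = -173581777337/1513562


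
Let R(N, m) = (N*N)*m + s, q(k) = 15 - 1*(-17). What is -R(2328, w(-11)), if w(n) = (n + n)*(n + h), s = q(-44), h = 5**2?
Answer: 1669231840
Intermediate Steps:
h = 25
q(k) = 32 (q(k) = 15 + 17 = 32)
s = 32
w(n) = 2*n*(25 + n) (w(n) = (n + n)*(n + 25) = (2*n)*(25 + n) = 2*n*(25 + n))
R(N, m) = 32 + m*N**2 (R(N, m) = (N*N)*m + 32 = N**2*m + 32 = m*N**2 + 32 = 32 + m*N**2)
-R(2328, w(-11)) = -(32 + (2*(-11)*(25 - 11))*2328**2) = -(32 + (2*(-11)*14)*5419584) = -(32 - 308*5419584) = -(32 - 1669231872) = -1*(-1669231840) = 1669231840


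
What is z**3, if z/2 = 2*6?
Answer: 13824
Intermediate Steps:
z = 24 (z = 2*(2*6) = 2*12 = 24)
z**3 = 24**3 = 13824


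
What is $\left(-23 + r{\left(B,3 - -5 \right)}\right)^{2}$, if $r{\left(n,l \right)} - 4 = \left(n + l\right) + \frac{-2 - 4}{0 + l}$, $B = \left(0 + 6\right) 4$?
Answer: $\frac{2401}{16} \approx 150.06$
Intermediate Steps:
$B = 24$ ($B = 6 \cdot 4 = 24$)
$r{\left(n,l \right)} = 4 + l + n - \frac{6}{l}$ ($r{\left(n,l \right)} = 4 + \left(\left(n + l\right) + \frac{-2 - 4}{0 + l}\right) = 4 - \left(- l - n + \frac{6}{l}\right) = 4 + \left(l + n - \frac{6}{l}\right) = 4 + l + n - \frac{6}{l}$)
$\left(-23 + r{\left(B,3 - -5 \right)}\right)^{2} = \left(-23 + \left(4 + \left(3 - -5\right) + 24 - \frac{6}{3 - -5}\right)\right)^{2} = \left(-23 + \left(4 + \left(3 + 5\right) + 24 - \frac{6}{3 + 5}\right)\right)^{2} = \left(-23 + \left(4 + 8 + 24 - \frac{6}{8}\right)\right)^{2} = \left(-23 + \left(4 + 8 + 24 - \frac{3}{4}\right)\right)^{2} = \left(-23 + \frac{141}{4}\right)^{2} = \left(\frac{49}{4}\right)^{2} = \frac{2401}{16}$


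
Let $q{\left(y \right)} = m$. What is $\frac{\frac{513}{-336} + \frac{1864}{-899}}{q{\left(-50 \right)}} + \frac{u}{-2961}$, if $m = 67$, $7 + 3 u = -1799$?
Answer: $\frac{426828025}{2853598608} \approx 0.14958$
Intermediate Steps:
$u = -602$ ($u = - \frac{7}{3} + \frac{1}{3} \left(-1799\right) = - \frac{7}{3} - \frac{1799}{3} = -602$)
$q{\left(y \right)} = 67$
$\frac{\frac{513}{-336} + \frac{1864}{-899}}{q{\left(-50 \right)}} + \frac{u}{-2961} = \frac{\frac{513}{-336} + \frac{1864}{-899}}{67} - \frac{602}{-2961} = \left(513 \left(- \frac{1}{336}\right) + 1864 \left(- \frac{1}{899}\right)\right) \frac{1}{67} - - \frac{86}{423} = \left(- \frac{171}{112} - \frac{1864}{899}\right) \frac{1}{67} + \frac{86}{423} = \left(- \frac{362497}{100688}\right) \frac{1}{67} + \frac{86}{423} = - \frac{362497}{6746096} + \frac{86}{423} = \frac{426828025}{2853598608}$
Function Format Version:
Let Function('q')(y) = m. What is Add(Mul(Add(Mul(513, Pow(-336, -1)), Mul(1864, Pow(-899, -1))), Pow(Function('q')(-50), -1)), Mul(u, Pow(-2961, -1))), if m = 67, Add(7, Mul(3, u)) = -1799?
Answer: Rational(426828025, 2853598608) ≈ 0.14958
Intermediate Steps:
u = -602 (u = Add(Rational(-7, 3), Mul(Rational(1, 3), -1799)) = Add(Rational(-7, 3), Rational(-1799, 3)) = -602)
Function('q')(y) = 67
Add(Mul(Add(Mul(513, Pow(-336, -1)), Mul(1864, Pow(-899, -1))), Pow(Function('q')(-50), -1)), Mul(u, Pow(-2961, -1))) = Add(Mul(Add(Mul(513, Pow(-336, -1)), Mul(1864, Pow(-899, -1))), Pow(67, -1)), Mul(-602, Pow(-2961, -1))) = Add(Mul(Add(Mul(513, Rational(-1, 336)), Mul(1864, Rational(-1, 899))), Rational(1, 67)), Mul(-602, Rational(-1, 2961))) = Add(Mul(Add(Rational(-171, 112), Rational(-1864, 899)), Rational(1, 67)), Rational(86, 423)) = Add(Mul(Rational(-362497, 100688), Rational(1, 67)), Rational(86, 423)) = Add(Rational(-362497, 6746096), Rational(86, 423)) = Rational(426828025, 2853598608)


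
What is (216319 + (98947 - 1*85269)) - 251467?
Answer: -21470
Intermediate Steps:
(216319 + (98947 - 1*85269)) - 251467 = (216319 + (98947 - 85269)) - 251467 = (216319 + 13678) - 251467 = 229997 - 251467 = -21470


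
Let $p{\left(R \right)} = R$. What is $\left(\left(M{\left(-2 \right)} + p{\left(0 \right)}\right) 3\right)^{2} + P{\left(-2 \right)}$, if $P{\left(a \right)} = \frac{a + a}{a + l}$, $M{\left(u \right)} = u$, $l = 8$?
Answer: $\frac{106}{3} \approx 35.333$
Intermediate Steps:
$P{\left(a \right)} = \frac{2 a}{8 + a}$ ($P{\left(a \right)} = \frac{a + a}{a + 8} = \frac{2 a}{8 + a}$)
$\left(\left(M{\left(-2 \right)} + p{\left(0 \right)}\right) 3\right)^{2} + P{\left(-2 \right)} = \left(\left(-2 + 0\right) 3\right)^{2} + 2 \left(-2\right) \frac{1}{8 - 2} = \left(\left(-2\right) 3\right)^{2} + 2 \left(-2\right) \frac{1}{6} = \left(-6\right)^{2} + 2 \left(-2\right) \frac{1}{6} = 36 - \frac{2}{3} = \frac{106}{3}$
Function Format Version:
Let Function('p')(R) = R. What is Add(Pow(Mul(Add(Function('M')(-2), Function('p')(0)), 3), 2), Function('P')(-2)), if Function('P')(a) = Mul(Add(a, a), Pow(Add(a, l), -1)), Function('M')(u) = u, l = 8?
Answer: Rational(106, 3) ≈ 35.333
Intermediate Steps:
Function('P')(a) = Mul(2, a, Pow(Add(8, a), -1)) (Function('P')(a) = Mul(Add(a, a), Pow(Add(a, 8), -1)) = Mul(Mul(2, a), Pow(Add(8, a), -1)) = Mul(2, a, Pow(Add(8, a), -1)))
Add(Pow(Mul(Add(Function('M')(-2), Function('p')(0)), 3), 2), Function('P')(-2)) = Add(Pow(Mul(Add(-2, 0), 3), 2), Mul(2, -2, Pow(Add(8, -2), -1))) = Add(Pow(Mul(-2, 3), 2), Mul(2, -2, Pow(6, -1))) = Add(Pow(-6, 2), Mul(2, -2, Rational(1, 6))) = Add(36, Rational(-2, 3)) = Rational(106, 3)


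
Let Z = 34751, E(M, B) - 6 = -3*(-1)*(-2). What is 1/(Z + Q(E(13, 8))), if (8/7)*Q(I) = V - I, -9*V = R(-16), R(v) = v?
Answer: 9/312773 ≈ 2.8775e-5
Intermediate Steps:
V = 16/9 (V = -1/9*(-16) = 16/9 ≈ 1.7778)
E(M, B) = 0 (E(M, B) = 6 - 3*(-1)*(-2) = 6 + 3*(-2) = 6 - 6 = 0)
Q(I) = 14/9 - 7*I/8 (Q(I) = 7*(16/9 - I)/8 = 14/9 - 7*I/8)
1/(Z + Q(E(13, 8))) = 1/(34751 + (14/9 - 7/8*0)) = 1/(34751 + (14/9 + 0)) = 1/(34751 + 14/9) = 1/(312773/9) = 9/312773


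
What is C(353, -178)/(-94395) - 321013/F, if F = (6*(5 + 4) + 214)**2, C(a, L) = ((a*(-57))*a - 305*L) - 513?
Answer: 475980757129/6779826480 ≈ 70.205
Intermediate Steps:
C(a, L) = -513 - 305*L - 57*a**2 (C(a, L) = ((-57*a)*a - 305*L) - 513 = (-57*a**2 - 305*L) - 513 = (-305*L - 57*a**2) - 513 = -513 - 305*L - 57*a**2)
F = 71824 (F = (6*9 + 214)**2 = (54 + 214)**2 = 268**2 = 71824)
C(353, -178)/(-94395) - 321013/F = (-513 - 305*(-178) - 57*353**2)/(-94395) - 321013/71824 = (-513 + 54290 - 57*124609)*(-1/94395) - 321013*1/71824 = (-513 + 54290 - 7102713)*(-1/94395) - 321013/71824 = -7048936*(-1/94395) - 321013/71824 = 7048936/94395 - 321013/71824 = 475980757129/6779826480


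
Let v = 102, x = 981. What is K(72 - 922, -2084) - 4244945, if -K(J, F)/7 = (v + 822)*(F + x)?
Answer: 2889259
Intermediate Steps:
K(J, F) = -6345108 - 6468*F (K(J, F) = -7*(102 + 822)*(F + 981) = -6468*(981 + F) = -7*(906444 + 924*F) = -6345108 - 6468*F)
K(72 - 922, -2084) - 4244945 = (-6345108 - 6468*(-2084)) - 4244945 = (-6345108 + 13479312) - 4244945 = 7134204 - 4244945 = 2889259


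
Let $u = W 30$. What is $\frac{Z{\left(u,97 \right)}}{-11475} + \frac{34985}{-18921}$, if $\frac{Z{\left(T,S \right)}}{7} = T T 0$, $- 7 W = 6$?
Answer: $- \frac{34985}{18921} \approx -1.849$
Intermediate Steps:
$W = - \frac{6}{7}$ ($W = \left(- \frac{1}{7}\right) 6 = - \frac{6}{7} \approx -0.85714$)
$u = - \frac{180}{7}$ ($u = \left(- \frac{6}{7}\right) 30 = - \frac{180}{7} \approx -25.714$)
$Z{\left(T,S \right)} = 0$ ($Z{\left(T,S \right)} = 7 T T 0 = 7 T^{2} \cdot 0 = 7 \cdot 0 = 0$)
$\frac{Z{\left(u,97 \right)}}{-11475} + \frac{34985}{-18921} = \frac{0}{-11475} + \frac{34985}{-18921} = 0 \left(- \frac{1}{11475}\right) + 34985 \left(- \frac{1}{18921}\right) = 0 - \frac{34985}{18921} = - \frac{34985}{18921}$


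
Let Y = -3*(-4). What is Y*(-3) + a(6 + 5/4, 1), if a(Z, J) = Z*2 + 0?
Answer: -43/2 ≈ -21.500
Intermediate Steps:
a(Z, J) = 2*Z (a(Z, J) = 2*Z + 0 = 2*Z)
Y = 12
Y*(-3) + a(6 + 5/4, 1) = 12*(-3) + 2*(6 + 5/4) = -36 + 2*(6 + 5*(¼)) = -36 + 2*(6 + 5/4) = -36 + 2*(29/4) = -36 + 29/2 = -43/2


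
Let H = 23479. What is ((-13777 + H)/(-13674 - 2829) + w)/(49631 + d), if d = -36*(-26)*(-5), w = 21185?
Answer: 116535451/247275451 ≈ 0.47128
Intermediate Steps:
d = -4680 (d = 936*(-5) = -4680)
((-13777 + H)/(-13674 - 2829) + w)/(49631 + d) = ((-13777 + 23479)/(-13674 - 2829) + 21185)/(49631 - 4680) = (9702/(-16503) + 21185)/44951 = (9702*(-1/16503) + 21185)*(1/44951) = (-3234/5501 + 21185)*(1/44951) = (116535451/5501)*(1/44951) = 116535451/247275451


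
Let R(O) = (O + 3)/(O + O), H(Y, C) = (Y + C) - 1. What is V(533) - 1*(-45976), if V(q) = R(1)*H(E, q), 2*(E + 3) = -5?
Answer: 47029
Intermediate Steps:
E = -11/2 (E = -3 + (1/2)*(-5) = -3 - 5/2 = -11/2 ≈ -5.5000)
H(Y, C) = -1 + C + Y (H(Y, C) = (C + Y) - 1 = -1 + C + Y)
R(O) = (3 + O)/(2*O) (R(O) = (3 + O)/((2*O)) = (3 + O)*(1/(2*O)) = (3 + O)/(2*O))
V(q) = -13 + 2*q (V(q) = ((1/2)*(3 + 1)/1)*(-1 + q - 11/2) = ((1/2)*1*4)*(-13/2 + q) = 2*(-13/2 + q) = -13 + 2*q)
V(533) - 1*(-45976) = (-13 + 2*533) - 1*(-45976) = (-13 + 1066) + 45976 = 1053 + 45976 = 47029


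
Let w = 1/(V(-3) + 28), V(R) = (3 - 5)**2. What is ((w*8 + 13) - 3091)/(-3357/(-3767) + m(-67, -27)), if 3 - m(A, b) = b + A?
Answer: -46375537/1475024 ≈ -31.441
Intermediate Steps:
V(R) = 4 (V(R) = (-2)**2 = 4)
w = 1/32 (w = 1/(4 + 28) = 1/32 ≈ 0.031250)
m(A, b) = 3 - A - b (m(A, b) = 3 - (b + A) = 3 - (A + b) = 3 + (-A - b) = 3 - A - b)
((w*8 + 13) - 3091)/(-3357/(-3767) + m(-67, -27)) = (((1/32)*8 + 13) - 3091)/(-3357/(-3767) + (3 - 1*(-67) - 1*(-27))) = ((1/4 + 13) - 3091)/(-3357*(-1/3767) + (3 + 67 + 27)) = (53/4 - 3091)/(3357/3767 + 97) = -12311/(4*368756/3767) = -12311/4*3767/368756 = -46375537/1475024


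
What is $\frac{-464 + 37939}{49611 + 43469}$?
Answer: $\frac{7495}{18616} \approx 0.40261$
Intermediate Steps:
$\frac{-464 + 37939}{49611 + 43469} = \frac{37475}{93080} = 37475 \cdot \frac{1}{93080} = \frac{7495}{18616}$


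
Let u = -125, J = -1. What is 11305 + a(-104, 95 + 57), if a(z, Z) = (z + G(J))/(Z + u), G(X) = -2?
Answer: 305129/27 ≈ 11301.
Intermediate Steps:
a(z, Z) = (-2 + z)/(-125 + Z) (a(z, Z) = (z - 2)/(Z - 125) = (-2 + z)/(-125 + Z))
11305 + a(-104, 95 + 57) = 11305 + (-2 - 104)/(-125 + (95 + 57)) = 11305 - 106/(-125 + 152) = 11305 - 106/27 = 305129/27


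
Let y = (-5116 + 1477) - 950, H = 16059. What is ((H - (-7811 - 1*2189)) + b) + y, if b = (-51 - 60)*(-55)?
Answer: 27575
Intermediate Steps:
b = 6105 (b = -111*(-55) = 6105)
y = -4589 (y = -3639 - 950 = -4589)
((H - (-7811 - 1*2189)) + b) + y = ((16059 - (-7811 - 1*2189)) + 6105) - 4589 = ((16059 - (-7811 - 2189)) + 6105) - 4589 = ((16059 - 1*(-10000)) + 6105) - 4589 = ((16059 + 10000) + 6105) - 4589 = (26059 + 6105) - 4589 = 32164 - 4589 = 27575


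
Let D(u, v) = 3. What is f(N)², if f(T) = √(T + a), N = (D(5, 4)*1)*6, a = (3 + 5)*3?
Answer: 42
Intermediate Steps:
a = 24 (a = 8*3 = 24)
N = 18 (N = (3*1)*6 = 3*6 = 18)
f(T) = √(24 + T) (f(T) = √(T + 24) = √(24 + T))
f(N)² = (√(24 + 18))² = (√42)² = 42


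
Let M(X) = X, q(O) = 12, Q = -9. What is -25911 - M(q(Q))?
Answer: -25923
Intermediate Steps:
-25911 - M(q(Q)) = -25911 - 1*12 = -25911 - 12 = -25923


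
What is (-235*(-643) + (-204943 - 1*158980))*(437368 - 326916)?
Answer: -23506173736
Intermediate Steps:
(-235*(-643) + (-204943 - 1*158980))*(437368 - 326916) = (151105 + (-204943 - 158980))*110452 = (151105 - 363923)*110452 = -212818*110452 = -23506173736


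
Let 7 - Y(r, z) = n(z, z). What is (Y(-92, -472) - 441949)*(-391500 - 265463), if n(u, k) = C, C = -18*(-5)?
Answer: 290398668816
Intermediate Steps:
C = 90
n(u, k) = 90
Y(r, z) = -83 (Y(r, z) = 7 - 1*90 = 7 - 90 = -83)
(Y(-92, -472) - 441949)*(-391500 - 265463) = (-83 - 441949)*(-391500 - 265463) = -442032*(-656963) = 290398668816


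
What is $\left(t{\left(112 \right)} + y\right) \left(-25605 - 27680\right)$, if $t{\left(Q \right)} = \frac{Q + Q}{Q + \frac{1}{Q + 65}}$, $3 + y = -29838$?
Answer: $\frac{6304235492289}{3965} \approx 1.59 \cdot 10^{9}$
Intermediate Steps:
$y = -29841$ ($y = -3 - 29838 = -29841$)
$t{\left(Q \right)} = \frac{2 Q}{Q + \frac{1}{65 + Q}}$
$\left(t{\left(112 \right)} + y\right) \left(-25605 - 27680\right) = \left(2 \cdot 112 \frac{1}{1 + 112^{2} + 65 \cdot 112} \left(65 + 112\right) - 29841\right) \left(-25605 - 27680\right) = \left(2 \cdot 112 \frac{1}{1 + 12544 + 7280} \cdot 177 - 29841\right) \left(-53285\right) = \left(2 \cdot 112 \cdot \frac{1}{19825} \cdot 177 - 29841\right) \left(-53285\right) = \left(\frac{39648}{19825} - 29841\right) \left(-53285\right) = \left(- \frac{591558177}{19825}\right) \left(-53285\right) = \frac{6304235492289}{3965}$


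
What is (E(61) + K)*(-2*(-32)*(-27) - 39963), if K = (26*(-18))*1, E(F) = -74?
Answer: 22596522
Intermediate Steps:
K = -468 (K = -468*1 = -468)
(E(61) + K)*(-2*(-32)*(-27) - 39963) = (-74 - 468)*(-2*(-32)*(-27) - 39963) = -542*(64*(-27) - 39963) = -542*(-1728 - 39963) = -542*(-41691) = 22596522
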